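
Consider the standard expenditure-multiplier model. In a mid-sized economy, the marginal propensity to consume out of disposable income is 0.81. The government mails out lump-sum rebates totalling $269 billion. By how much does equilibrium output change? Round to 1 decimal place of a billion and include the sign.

A lump-sum tax change of −$269 billion shifts disposable income by +$269 billion; first-round consumption changes by −c × ΔT = −0.81 × (−$269 billion) = +$217.89 billion.
Expenditure multiplier = 1/(1 − MPC) = 1/(1 − 0.81) = 1/0.19 ≈ 5.263.
The tax multiplier is −c × k ≈ −4.263, so ΔY = k × (−c·ΔT) = (+$217.89 billion) / 0.19 ≈ +$1,146.8 billion.

+$1,146.8 billion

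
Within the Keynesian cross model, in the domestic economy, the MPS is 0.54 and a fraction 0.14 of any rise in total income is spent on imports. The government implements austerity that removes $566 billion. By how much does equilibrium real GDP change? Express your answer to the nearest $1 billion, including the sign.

MPC = 1 − MPS = 1 − 0.54 = 0.46.
Government-spending multiplier = 1/(1 − c + m) = 1/(1 − 0.46 + 0.14) = 1/0.68 ≈ 1.471.
ΔY = k × ΔG = (−$566 billion) / 0.68 ≈ −$832 billion.

−$832 billion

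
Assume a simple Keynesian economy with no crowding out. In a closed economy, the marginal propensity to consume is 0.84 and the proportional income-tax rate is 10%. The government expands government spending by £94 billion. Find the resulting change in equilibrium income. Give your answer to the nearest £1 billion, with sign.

Expenditure multiplier = 1/(1 − c(1−t)) = 1/(1 − 0.84×0.9) = 1/0.244 ≈ 4.098.
ΔY = k × ΔG = (+£94 billion) / 0.244 ≈ +£385 billion.

+£385 billion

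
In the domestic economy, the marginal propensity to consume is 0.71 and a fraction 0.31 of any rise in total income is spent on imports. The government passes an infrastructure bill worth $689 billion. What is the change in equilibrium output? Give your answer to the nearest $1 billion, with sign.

Government-spending multiplier = 1/(1 − c + m) = 1/(1 − 0.71 + 0.31) = 1/0.6 ≈ 1.667.
ΔY = k × ΔG = (+$689 billion) / 0.6 ≈ +$1,148 billion.

+$1,148 billion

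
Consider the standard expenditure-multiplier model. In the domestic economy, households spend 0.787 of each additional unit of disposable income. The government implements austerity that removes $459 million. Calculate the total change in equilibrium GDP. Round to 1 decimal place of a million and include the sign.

Expenditure multiplier = 1/(1 − MPC) = 1/(1 − 0.787) = 1/0.213 ≈ 4.695.
ΔY = k × ΔG = (−$459 million) / 0.213 ≈ −$2,154.9 million.

−$2,154.9 million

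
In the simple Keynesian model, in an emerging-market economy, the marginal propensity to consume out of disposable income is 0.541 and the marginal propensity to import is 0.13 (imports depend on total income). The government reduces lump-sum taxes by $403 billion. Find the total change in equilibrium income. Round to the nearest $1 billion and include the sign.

+$370 billion

A lump-sum tax change of −$403 billion shifts disposable income by +$403 billion; first-round consumption changes by −c × ΔT = −0.541 × (−$403 billion) = +$218.023 billion.
Expenditure multiplier = 1/(1 − c + m) = 1/(1 − 0.541 + 0.13) = 1/0.589 ≈ 1.698.
The tax multiplier is −c × k ≈ −0.919, so ΔY = k × (−c·ΔT) = (+$218.023 billion) / 0.589 ≈ +$370 billion.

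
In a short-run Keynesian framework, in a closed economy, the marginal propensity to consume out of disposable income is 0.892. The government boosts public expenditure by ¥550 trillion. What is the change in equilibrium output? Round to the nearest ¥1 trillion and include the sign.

+¥5,093 trillion

Spending multiplier = 1/(1 − MPC) = 1/(1 − 0.892) = 1/0.108 ≈ 9.259.
ΔY = k × ΔG = (+¥550 trillion) / 0.108 ≈ +¥5,093 trillion.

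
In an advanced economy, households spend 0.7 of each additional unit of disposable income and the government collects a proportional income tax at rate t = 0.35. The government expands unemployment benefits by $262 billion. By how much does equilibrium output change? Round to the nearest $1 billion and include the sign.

The transfer change shifts disposable income by +$262 billion, so first-round consumption changes by c·ΔTR = 0.7 × (+$262 billion) = +$183.4 billion.
Expenditure multiplier = 1/(1 − c(1−t)) = 1/(1 − 0.7×0.65) = 1/0.545 ≈ 1.835.
The transfer multiplier is c × k ≈ 1.284, so ΔY = k × (c·ΔTR) = (+$183.4 billion) / 0.545 ≈ +$337 billion.

+$337 billion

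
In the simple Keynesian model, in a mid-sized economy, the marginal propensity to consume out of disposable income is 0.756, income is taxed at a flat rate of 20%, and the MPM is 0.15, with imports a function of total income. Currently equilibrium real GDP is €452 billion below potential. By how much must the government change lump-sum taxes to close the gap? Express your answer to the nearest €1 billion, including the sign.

−€326 billion

Spending multiplier = 1/(1 − c(1−t) + m) = 1/(1 − 0.756×0.8 + 0.15) = 1/0.5452 ≈ 1.834.
Tax multiplier = −c·k = −0.756/0.5452 ≈ −1.387. Need ΔY = +€452 billion, so ΔT = ΔY/(−c·k) = −(+€452 billion) × 0.5452 / 0.756 ≈ −€326 billion.
The government should cut lump-sum taxes by €326 billion.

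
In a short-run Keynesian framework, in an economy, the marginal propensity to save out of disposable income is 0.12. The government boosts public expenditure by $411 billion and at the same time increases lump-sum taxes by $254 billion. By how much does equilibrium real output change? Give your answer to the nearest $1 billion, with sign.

MPC = 1 − MPS = 1 − 0.12 = 0.88.
Expenditure multiplier = 1/(1 − MPC) = 1/(1 − 0.88) = 1/0.12 ≈ 8.333.
ΔG contributes k·ΔG = (+$411 billion) / 0.12 = +$3,425 billion.
ΔT of +$254 billion changes first-round spending by −c·ΔT = −$223.52 billion, contributing k·(−c·ΔT) = (−$223.52 billion) / 0.12 ≈ −$1,862.7 billion.
Net ΔY = k(ΔG − c·ΔT) = (+$187.48 billion) / 0.12 ≈ +$1,562 billion.

+$1,562 billion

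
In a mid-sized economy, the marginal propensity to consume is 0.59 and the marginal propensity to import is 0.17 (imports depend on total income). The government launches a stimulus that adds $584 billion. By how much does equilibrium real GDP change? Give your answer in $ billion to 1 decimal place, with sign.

Spending multiplier = 1/(1 − c + m) = 1/(1 − 0.59 + 0.17) = 1/0.58 ≈ 1.724.
ΔY = k × ΔG = (+$584 billion) / 0.58 ≈ +$1,006.9 billion.

+$1,006.9 billion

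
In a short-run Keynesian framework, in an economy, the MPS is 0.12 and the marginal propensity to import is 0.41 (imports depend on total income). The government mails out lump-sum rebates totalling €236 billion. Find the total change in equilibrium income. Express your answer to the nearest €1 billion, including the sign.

+€392 billion

MPC = 1 − MPS = 1 − 0.12 = 0.88.
A lump-sum tax change of −€236 billion shifts disposable income by +€236 billion; first-round consumption changes by −c × ΔT = −0.88 × (−€236 billion) = +€207.68 billion.
Expenditure multiplier = 1/(1 − c + m) = 1/(1 − 0.88 + 0.41) = 1/0.53 ≈ 1.887.
The tax multiplier is −c × k ≈ −1.66, so ΔY = k × (−c·ΔT) = (+€207.68 billion) / 0.53 ≈ +€392 billion.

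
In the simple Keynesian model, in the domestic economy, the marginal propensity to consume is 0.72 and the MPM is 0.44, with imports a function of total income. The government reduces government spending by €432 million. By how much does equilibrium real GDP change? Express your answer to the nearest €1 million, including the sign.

Government-spending multiplier = 1/(1 − c + m) = 1/(1 − 0.72 + 0.44) = 1/0.72 ≈ 1.389.
ΔY = k × ΔG = (−€432 million) / 0.72 = −€600 million.

−€600 million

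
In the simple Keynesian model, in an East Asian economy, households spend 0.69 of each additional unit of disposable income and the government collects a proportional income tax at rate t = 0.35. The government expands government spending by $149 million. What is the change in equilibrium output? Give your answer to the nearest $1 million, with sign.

+$270 million

Spending multiplier = 1/(1 − c(1−t)) = 1/(1 − 0.69×0.65) = 1/0.5515 ≈ 1.813.
ΔY = k × ΔG = (+$149 million) / 0.5515 ≈ +$270 million.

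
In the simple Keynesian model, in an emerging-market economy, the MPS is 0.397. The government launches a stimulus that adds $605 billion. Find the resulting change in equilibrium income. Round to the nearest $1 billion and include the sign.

+$1,524 billion

MPC = 1 − MPS = 1 − 0.397 = 0.603.
Spending multiplier = 1/(1 − MPC) = 1/(1 − 0.603) = 1/0.397 ≈ 2.519.
ΔY = k × ΔG = (+$605 billion) / 0.397 ≈ +$1,524 billion.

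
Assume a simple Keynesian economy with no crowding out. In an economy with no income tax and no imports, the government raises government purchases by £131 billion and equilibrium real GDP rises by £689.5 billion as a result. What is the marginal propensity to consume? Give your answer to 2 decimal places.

Implied spending multiplier k = ΔY/ΔG = 689.5/131 ≈ 5.2634.
Since k = 1/(1 − MPC), MPC = 1 − 1/k = 1 − ΔG/ΔY = 1 − 131/689.5 ≈ 0.81.

0.81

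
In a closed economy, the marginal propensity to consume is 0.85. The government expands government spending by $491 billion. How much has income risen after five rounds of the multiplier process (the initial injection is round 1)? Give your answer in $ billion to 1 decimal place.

Round 1 adds ΔG = $491 billion; each later round is MPC = 0.85 times the previous.
After 5 rounds: 491 + 417.35 + 354.7475 + 301.535375 + 256.30506875 = ΔG·(1 − c^5)/(1 − c) = 491 × (1 − 0.4437053125)/0.15 ≈ $1,820.9 billion.

$1,820.9 billion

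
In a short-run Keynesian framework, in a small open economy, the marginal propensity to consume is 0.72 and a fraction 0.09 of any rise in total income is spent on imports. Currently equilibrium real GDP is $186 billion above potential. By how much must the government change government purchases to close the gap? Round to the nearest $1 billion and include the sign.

Spending multiplier = 1/(1 − c + m) = 1/(1 − 0.72 + 0.09) = 1/0.37 ≈ 2.703.
Need ΔY = −$186 billion, so ΔG = ΔY/k = (−$186 billion) × 0.37 ≈ −$69 billion.
The government should cut government purchases by $69 billion.

−$69 billion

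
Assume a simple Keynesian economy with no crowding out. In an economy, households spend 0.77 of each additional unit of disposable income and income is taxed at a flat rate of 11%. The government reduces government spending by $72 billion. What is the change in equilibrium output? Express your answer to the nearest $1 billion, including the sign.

Expenditure multiplier = 1/(1 − c(1−t)) = 1/(1 − 0.77×0.89) = 1/0.3147 ≈ 3.178.
ΔY = k × ΔG = (−$72 billion) / 0.3147 ≈ −$229 billion.

−$229 billion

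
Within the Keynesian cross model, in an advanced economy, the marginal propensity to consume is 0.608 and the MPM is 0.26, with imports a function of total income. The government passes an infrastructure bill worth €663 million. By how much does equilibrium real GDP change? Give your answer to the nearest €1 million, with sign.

+€1,017 million

Spending multiplier = 1/(1 − c + m) = 1/(1 − 0.608 + 0.26) = 1/0.652 ≈ 1.534.
ΔY = k × ΔG = (+€663 million) / 0.652 ≈ +€1,017 million.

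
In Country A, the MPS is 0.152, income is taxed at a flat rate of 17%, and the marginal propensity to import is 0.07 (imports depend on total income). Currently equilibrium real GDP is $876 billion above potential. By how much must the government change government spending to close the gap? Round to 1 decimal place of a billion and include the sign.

MPC = 1 − MPS = 1 − 0.152 = 0.848.
Spending multiplier = 1/(1 − c(1−t) + m) = 1/(1 − 0.848×0.83 + 0.07) = 1/0.36616 ≈ 2.731.
Need ΔY = −$876 billion, so ΔG = ΔY/k = (−$876 billion) × 0.36616 ≈ −$320.8 billion.
The government should cut government spending by $320.8 billion.

−$320.8 billion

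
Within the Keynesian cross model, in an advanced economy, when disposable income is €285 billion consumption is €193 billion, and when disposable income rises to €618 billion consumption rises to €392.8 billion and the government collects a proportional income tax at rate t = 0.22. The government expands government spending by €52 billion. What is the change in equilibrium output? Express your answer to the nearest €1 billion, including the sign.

MPC = ΔC/ΔYd = (392.8 − 193)/(618 − 285) = 199.8/333 = 0.6.
Expenditure multiplier = 1/(1 − c(1−t)) = 1/(1 − 0.6×0.78) = 1/0.532 ≈ 1.88.
ΔY = k × ΔG = (+€52 billion) / 0.532 ≈ +€98 billion.

+€98 billion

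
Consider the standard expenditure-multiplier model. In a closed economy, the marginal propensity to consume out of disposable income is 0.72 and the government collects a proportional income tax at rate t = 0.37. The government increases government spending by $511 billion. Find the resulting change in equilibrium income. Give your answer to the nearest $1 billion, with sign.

Expenditure multiplier = 1/(1 − c(1−t)) = 1/(1 − 0.72×0.63) = 1/0.5464 ≈ 1.83.
ΔY = k × ΔG = (+$511 billion) / 0.5464 ≈ +$935 billion.

+$935 billion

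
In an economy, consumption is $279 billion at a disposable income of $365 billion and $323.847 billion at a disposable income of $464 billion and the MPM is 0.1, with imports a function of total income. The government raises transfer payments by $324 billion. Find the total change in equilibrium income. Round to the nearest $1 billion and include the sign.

+$227 billion

MPC = ΔC/ΔYd = (323.847 − 279)/(464 − 365) = 44.847/99 = 0.453.
The transfer change shifts disposable income by +$324 billion, so first-round consumption changes by c·ΔTR = 0.453 × (+$324 billion) = +$146.772 billion.
Expenditure multiplier = 1/(1 − c + m) = 1/(1 − 0.453 + 0.1) = 1/0.647 ≈ 1.546.
The transfer multiplier is c × k ≈ 0.7, so ΔY = k × (c·ΔTR) = (+$146.772 billion) / 0.647 ≈ +$227 billion.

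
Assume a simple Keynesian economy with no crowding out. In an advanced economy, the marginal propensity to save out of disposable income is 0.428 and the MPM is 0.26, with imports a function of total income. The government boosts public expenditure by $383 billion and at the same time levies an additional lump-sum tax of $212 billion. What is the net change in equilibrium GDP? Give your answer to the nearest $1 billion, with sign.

MPC = 1 − MPS = 1 − 0.428 = 0.572.
Expenditure multiplier = 1/(1 − c + m) = 1/(1 − 0.572 + 0.26) = 1/0.688 ≈ 1.453.
ΔG contributes k·ΔG = (+$383 billion) / 0.688 ≈ +$556.7 billion.
ΔT of +$212 billion changes first-round spending by −c·ΔT = −$121.264 billion, contributing k·(−c·ΔT) = (−$121.264 billion) / 0.688 ≈ −$176.3 billion.
Net ΔY = k(ΔG − c·ΔT) = (+$261.736 billion) / 0.688 ≈ +$380 billion.

+$380 billion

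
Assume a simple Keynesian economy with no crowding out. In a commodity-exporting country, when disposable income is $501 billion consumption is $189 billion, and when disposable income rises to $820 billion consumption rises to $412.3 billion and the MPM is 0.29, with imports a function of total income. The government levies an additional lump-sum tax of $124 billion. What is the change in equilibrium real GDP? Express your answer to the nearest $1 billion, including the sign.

MPC = ΔC/ΔYd = (412.3 − 189)/(820 − 501) = 223.3/319 = 0.7.
A lump-sum tax change of +$124 billion shifts disposable income by −$124 billion; first-round consumption changes by −c × ΔT = −0.7 × (+$124 billion) = −$86.8 billion.
Expenditure multiplier = 1/(1 − c + m) = 1/(1 − 0.7 + 0.29) = 1/0.59 ≈ 1.695.
The tax multiplier is −c × k ≈ −1.186, so ΔY = k × (−c·ΔT) = (−$86.8 billion) / 0.59 ≈ −$147 billion.

−$147 billion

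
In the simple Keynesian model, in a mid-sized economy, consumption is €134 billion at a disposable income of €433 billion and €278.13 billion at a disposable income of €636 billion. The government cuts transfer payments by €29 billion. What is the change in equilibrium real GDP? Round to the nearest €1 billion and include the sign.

MPC = ΔC/ΔYd = (278.13 − 134)/(636 − 433) = 144.13/203 = 0.71.
The transfer change shifts disposable income by −€29 billion, so first-round consumption changes by c·ΔTR = 0.71 × (−€29 billion) = −€20.59 billion.
Expenditure multiplier = 1/(1 − MPC) = 1/(1 − 0.71) = 1/0.29 ≈ 3.448.
The transfer multiplier is c × k ≈ 2.448, so ΔY = k × (c·ΔTR) = (−€20.59 billion) / 0.29 = −€71 billion.

−€71 billion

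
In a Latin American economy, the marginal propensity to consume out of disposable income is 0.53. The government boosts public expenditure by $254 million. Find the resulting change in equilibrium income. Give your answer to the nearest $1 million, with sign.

Government-spending multiplier = 1/(1 − MPC) = 1/(1 − 0.53) = 1/0.47 ≈ 2.128.
ΔY = k × ΔG = (+$254 million) / 0.47 ≈ +$540 million.

+$540 million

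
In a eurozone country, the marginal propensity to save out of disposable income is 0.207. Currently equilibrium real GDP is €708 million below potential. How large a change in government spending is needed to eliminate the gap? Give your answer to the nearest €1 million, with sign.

MPC = 1 − MPS = 1 − 0.207 = 0.793.
Spending multiplier = 1/(1 − MPC) = 1/(1 − 0.793) = 1/0.207 ≈ 4.831.
Need ΔY = +€708 million, so ΔG = ΔY/k = (+€708 million) × 0.207 ≈ +€147 million.
The government should increase government spending by €147 million.

+€147 million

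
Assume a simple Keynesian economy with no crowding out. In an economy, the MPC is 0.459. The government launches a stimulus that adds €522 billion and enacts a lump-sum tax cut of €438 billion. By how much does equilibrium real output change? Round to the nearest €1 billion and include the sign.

+€1,336 billion

Expenditure multiplier = 1/(1 − MPC) = 1/(1 − 0.459) = 1/0.541 ≈ 1.848.
ΔG contributes k·ΔG = (+€522 billion) / 0.541 ≈ +€964.9 billion.
ΔT of −€438 billion changes first-round spending by −c·ΔT = +€201.042 billion, contributing k·(−c·ΔT) = (+€201.042 billion) / 0.541 ≈ +€371.6 billion.
Net ΔY = k(ΔG − c·ΔT) = (+€723.042 billion) / 0.541 ≈ +€1,336 billion.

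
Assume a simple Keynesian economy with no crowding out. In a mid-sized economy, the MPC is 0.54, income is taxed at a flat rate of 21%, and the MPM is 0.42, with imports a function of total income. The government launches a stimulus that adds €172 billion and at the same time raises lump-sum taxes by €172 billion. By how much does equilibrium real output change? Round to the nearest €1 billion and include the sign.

+€80 billion

Expenditure multiplier = 1/(1 − c(1−t) + m) = 1/(1 − 0.54×0.79 + 0.42) = 1/0.9934 ≈ 1.007.
ΔG contributes k·ΔG = (+€172 billion) / 0.9934 ≈ +€173.1 billion.
ΔT of +€172 billion changes first-round spending by −c·ΔT = −€92.88 billion, contributing k·(−c·ΔT) = (−€92.88 billion) / 0.9934 ≈ −€93.5 billion.
Net ΔY = k(ΔG − c·ΔT) = (+€79.12 billion) / 0.9934 ≈ +€80 billion.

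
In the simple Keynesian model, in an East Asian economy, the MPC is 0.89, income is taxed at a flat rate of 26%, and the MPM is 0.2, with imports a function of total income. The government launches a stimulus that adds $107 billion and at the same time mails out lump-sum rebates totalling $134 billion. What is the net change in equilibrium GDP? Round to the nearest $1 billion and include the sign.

+$418 billion

Expenditure multiplier = 1/(1 − c(1−t) + m) = 1/(1 − 0.89×0.74 + 0.2) = 1/0.5414 ≈ 1.847.
ΔG contributes k·ΔG = (+$107 billion) / 0.5414 ≈ +$197.6 billion.
ΔT of −$134 billion changes first-round spending by −c·ΔT = +$119.26 billion, contributing k·(−c·ΔT) = (+$119.26 billion) / 0.5414 ≈ +$220.3 billion.
Net ΔY = k(ΔG − c·ΔT) = (+$226.26 billion) / 0.5414 ≈ +$418 billion.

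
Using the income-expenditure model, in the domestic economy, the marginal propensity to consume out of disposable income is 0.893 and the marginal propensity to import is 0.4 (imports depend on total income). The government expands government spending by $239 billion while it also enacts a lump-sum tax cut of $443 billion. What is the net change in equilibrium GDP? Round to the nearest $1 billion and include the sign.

Expenditure multiplier = 1/(1 − c + m) = 1/(1 − 0.893 + 0.4) = 1/0.507 ≈ 1.972.
ΔG contributes k·ΔG = (+$239 billion) / 0.507 ≈ +$471.4 billion.
ΔT of −$443 billion changes first-round spending by −c·ΔT = +$395.599 billion, contributing k·(−c·ΔT) = (+$395.599 billion) / 0.507 ≈ +$780.3 billion.
Net ΔY = k(ΔG − c·ΔT) = (+$634.599 billion) / 0.507 ≈ +$1,252 billion.

+$1,252 billion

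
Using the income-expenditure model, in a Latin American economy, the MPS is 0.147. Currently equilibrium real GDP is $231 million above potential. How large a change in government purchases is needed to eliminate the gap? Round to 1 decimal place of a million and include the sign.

−$34.0 million

MPC = 1 − MPS = 1 − 0.147 = 0.853.
Spending multiplier = 1/(1 − MPC) = 1/(1 − 0.853) = 1/0.147 ≈ 6.803.
Need ΔY = −$231 million, so ΔG = ΔY/k = (−$231 million) × 0.147 ≈ −$34 million.
The government should cut government purchases by $34 million.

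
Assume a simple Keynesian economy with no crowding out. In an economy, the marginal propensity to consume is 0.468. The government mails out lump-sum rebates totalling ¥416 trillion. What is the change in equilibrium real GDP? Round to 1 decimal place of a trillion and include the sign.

A lump-sum tax change of −¥416 trillion shifts disposable income by +¥416 trillion; first-round consumption changes by −c × ΔT = −0.468 × (−¥416 trillion) = +¥194.688 trillion.
Expenditure multiplier = 1/(1 − MPC) = 1/(1 − 0.468) = 1/0.532 ≈ 1.88.
The tax multiplier is −c × k ≈ −0.88, so ΔY = k × (−c·ΔT) = (+¥194.688 trillion) / 0.532 ≈ +¥366 trillion.

+¥366.0 trillion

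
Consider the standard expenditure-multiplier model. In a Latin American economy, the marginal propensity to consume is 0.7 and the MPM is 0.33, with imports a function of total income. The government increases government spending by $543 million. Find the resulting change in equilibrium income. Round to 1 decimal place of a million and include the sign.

Expenditure multiplier = 1/(1 − c + m) = 1/(1 − 0.7 + 0.33) = 1/0.63 ≈ 1.587.
ΔY = k × ΔG = (+$543 million) / 0.63 ≈ +$861.9 million.

+$861.9 million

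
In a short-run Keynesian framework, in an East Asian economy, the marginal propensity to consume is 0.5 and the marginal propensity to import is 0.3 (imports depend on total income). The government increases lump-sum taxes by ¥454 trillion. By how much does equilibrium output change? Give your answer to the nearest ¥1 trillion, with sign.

A lump-sum tax change of +¥454 trillion shifts disposable income by −¥454 trillion; first-round consumption changes by −c × ΔT = −0.5 × (+¥454 trillion) = −¥227 trillion.
Expenditure multiplier = 1/(1 − c + m) = 1/(1 − 0.5 + 0.3) = 1/0.8 = 1.25.
The tax multiplier is −c × k = −0.625, so ΔY = k × (−c·ΔT) = (−¥227 trillion) / 0.8 ≈ −¥284 trillion.

−¥284 trillion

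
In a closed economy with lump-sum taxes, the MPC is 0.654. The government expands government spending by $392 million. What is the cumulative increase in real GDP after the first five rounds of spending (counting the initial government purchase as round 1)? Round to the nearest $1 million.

$997 million

Round 1 adds ΔG = $392 million; each later round is MPC = 0.654 times the previous.
After 5 rounds: 392 + 256.368 + 167.664672 + 109.652695488 + 71.712862849152 = ΔG·(1 − c^5)/(1 − c) = 392 × (1 − 0.119643398733024)/0.346 ≈ $997 million.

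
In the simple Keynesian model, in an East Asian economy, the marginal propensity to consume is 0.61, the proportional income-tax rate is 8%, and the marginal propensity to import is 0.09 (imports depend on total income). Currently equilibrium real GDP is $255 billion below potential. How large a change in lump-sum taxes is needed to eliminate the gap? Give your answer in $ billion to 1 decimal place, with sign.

Spending multiplier = 1/(1 − c(1−t) + m) = 1/(1 − 0.61×0.92 + 0.09) = 1/0.5288 ≈ 1.891.
Tax multiplier = −c·k = −0.61/0.5288 ≈ −1.154. Need ΔY = +$255 billion, so ΔT = ΔY/(−c·k) = −(+$255 billion) × 0.5288 / 0.61 ≈ −$221.1 billion.
The government should cut lump-sum taxes by $221.1 billion.

−$221.1 billion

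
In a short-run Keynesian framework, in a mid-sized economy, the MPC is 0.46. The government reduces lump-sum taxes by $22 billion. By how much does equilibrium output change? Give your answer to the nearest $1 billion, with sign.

A lump-sum tax change of −$22 billion shifts disposable income by +$22 billion; first-round consumption changes by −c × ΔT = −0.46 × (−$22 billion) = +$10.12 billion.
Expenditure multiplier = 1/(1 − MPC) = 1/(1 − 0.46) = 1/0.54 ≈ 1.852.
The tax multiplier is −c × k ≈ −0.852, so ΔY = k × (−c·ΔT) = (+$10.12 billion) / 0.54 ≈ +$19 billion.

+$19 billion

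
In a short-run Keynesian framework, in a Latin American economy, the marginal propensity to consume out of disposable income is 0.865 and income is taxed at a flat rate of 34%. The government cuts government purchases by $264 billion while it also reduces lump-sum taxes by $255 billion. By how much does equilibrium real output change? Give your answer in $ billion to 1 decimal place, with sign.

Expenditure multiplier = 1/(1 − c(1−t)) = 1/(1 − 0.865×0.66) = 1/0.4291 ≈ 2.33.
ΔG contributes k·ΔG = (−$264 billion) / 0.4291 ≈ −$615.2 billion.
ΔT of −$255 billion changes first-round spending by −c·ΔT = +$220.575 billion, contributing k·(−c·ΔT) = (+$220.575 billion) / 0.4291 ≈ +$514 billion.
Net ΔY = k(ΔG − c·ΔT) = (−$43.425 billion) / 0.4291 ≈ −$101.2 billion.

−$101.2 billion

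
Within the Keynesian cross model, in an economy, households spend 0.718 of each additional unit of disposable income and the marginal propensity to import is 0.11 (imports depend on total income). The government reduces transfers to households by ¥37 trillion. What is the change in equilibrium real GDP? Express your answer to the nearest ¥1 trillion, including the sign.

The transfer change shifts disposable income by −¥37 trillion, so first-round consumption changes by c·ΔTR = 0.718 × (−¥37 trillion) = −¥26.566 trillion.
Expenditure multiplier = 1/(1 − c + m) = 1/(1 − 0.718 + 0.11) = 1/0.392 ≈ 2.551.
The transfer multiplier is c × k ≈ 1.832, so ΔY = k × (c·ΔTR) = (−¥26.566 trillion) / 0.392 ≈ −¥68 trillion.

−¥68 trillion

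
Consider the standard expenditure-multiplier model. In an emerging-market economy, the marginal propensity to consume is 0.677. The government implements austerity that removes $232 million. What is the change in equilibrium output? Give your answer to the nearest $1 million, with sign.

−$718 million

Spending multiplier = 1/(1 − MPC) = 1/(1 − 0.677) = 1/0.323 ≈ 3.096.
ΔY = k × ΔG = (−$232 million) / 0.323 ≈ −$718 million.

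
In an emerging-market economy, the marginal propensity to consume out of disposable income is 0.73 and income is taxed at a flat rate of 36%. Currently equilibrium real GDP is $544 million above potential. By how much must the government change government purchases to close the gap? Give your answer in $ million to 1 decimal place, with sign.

−$289.8 million

Spending multiplier = 1/(1 − c(1−t)) = 1/(1 − 0.73×0.64) = 1/0.5328 ≈ 1.877.
Need ΔY = −$544 million, so ΔG = ΔY/k = (−$544 million) × 0.5328 ≈ −$289.8 million.
The government should cut government purchases by $289.8 million.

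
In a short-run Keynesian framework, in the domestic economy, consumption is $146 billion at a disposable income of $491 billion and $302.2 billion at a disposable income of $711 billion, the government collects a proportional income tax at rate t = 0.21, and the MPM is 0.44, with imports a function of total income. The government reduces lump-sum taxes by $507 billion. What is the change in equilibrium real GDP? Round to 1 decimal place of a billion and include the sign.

MPC = ΔC/ΔYd = (302.2 − 146)/(711 − 491) = 156.2/220 = 0.71.
A lump-sum tax change of −$507 billion shifts disposable income by +$507 billion; first-round consumption changes by −c × ΔT = −0.71 × (−$507 billion) = +$359.97 billion.
Expenditure multiplier = 1/(1 − c(1−t) + m) = 1/(1 − 0.71×0.79 + 0.44) = 1/0.8791 ≈ 1.138.
The tax multiplier is −c × k ≈ −0.808, so ΔY = k × (−c·ΔT) = (+$359.97 billion) / 0.8791 ≈ +$409.5 billion.

+$409.5 billion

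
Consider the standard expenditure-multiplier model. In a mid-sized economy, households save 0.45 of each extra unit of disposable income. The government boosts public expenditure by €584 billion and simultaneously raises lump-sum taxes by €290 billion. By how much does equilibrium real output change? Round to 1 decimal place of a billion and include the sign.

+€943.3 billion

MPC = 1 − MPS = 1 − 0.45 = 0.55.
Expenditure multiplier = 1/(1 − MPC) = 1/(1 − 0.55) = 1/0.45 ≈ 2.222.
ΔG contributes k·ΔG = (+€584 billion) / 0.45 ≈ +€1,297.8 billion.
ΔT of +€290 billion changes first-round spending by −c·ΔT = −€159.5 billion, contributing k·(−c·ΔT) = (−€159.5 billion) / 0.45 ≈ −€354.4 billion.
Net ΔY = k(ΔG − c·ΔT) = (+€424.5 billion) / 0.45 ≈ +€943.3 billion.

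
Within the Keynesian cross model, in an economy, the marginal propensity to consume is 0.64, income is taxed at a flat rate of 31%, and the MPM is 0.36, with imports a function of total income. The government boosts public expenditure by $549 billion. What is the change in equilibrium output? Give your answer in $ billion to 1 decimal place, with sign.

+$597.8 billion

Spending multiplier = 1/(1 − c(1−t) + m) = 1/(1 − 0.64×0.69 + 0.36) = 1/0.9184 ≈ 1.089.
ΔY = k × ΔG = (+$549 billion) / 0.9184 ≈ +$597.8 billion.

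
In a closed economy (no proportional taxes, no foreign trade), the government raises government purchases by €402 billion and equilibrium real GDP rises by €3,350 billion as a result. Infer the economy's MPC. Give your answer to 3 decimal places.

Implied spending multiplier k = ΔY/ΔG = 3,350/402 ≈ 8.3333.
Since k = 1/(1 − MPC), MPC = 1 − 1/k = 1 − ΔG/ΔY = 1 − 402/3,350 = 0.880.

0.880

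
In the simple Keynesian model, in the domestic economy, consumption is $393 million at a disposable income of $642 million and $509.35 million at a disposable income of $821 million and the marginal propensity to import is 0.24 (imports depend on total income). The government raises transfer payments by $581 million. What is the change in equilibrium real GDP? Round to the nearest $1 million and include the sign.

+$640 million

MPC = ΔC/ΔYd = (509.35 − 393)/(821 − 642) = 116.35/179 = 0.65.
The transfer change shifts disposable income by +$581 million, so first-round consumption changes by c·ΔTR = 0.65 × (+$581 million) = +$377.65 million.
Expenditure multiplier = 1/(1 − c + m) = 1/(1 − 0.65 + 0.24) = 1/0.59 ≈ 1.695.
The transfer multiplier is c × k ≈ 1.102, so ΔY = k × (c·ΔTR) = (+$377.65 million) / 0.59 ≈ +$640 million.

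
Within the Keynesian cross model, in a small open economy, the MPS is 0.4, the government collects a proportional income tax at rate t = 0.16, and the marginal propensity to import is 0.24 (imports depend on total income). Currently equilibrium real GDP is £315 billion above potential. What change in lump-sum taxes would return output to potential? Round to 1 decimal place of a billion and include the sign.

+£386.4 billion

MPC = 1 − MPS = 1 − 0.4 = 0.6.
Spending multiplier = 1/(1 − c(1−t) + m) = 1/(1 − 0.6×0.84 + 0.24) = 1/0.736 ≈ 1.359.
Tax multiplier = −c·k = −0.6/0.736 ≈ −0.815. Need ΔY = −£315 billion, so ΔT = ΔY/(−c·k) = −(−£315 billion) × 0.736 / 0.6 = +£386.4 billion.
The government should raise lump-sum taxes by £386.4 billion.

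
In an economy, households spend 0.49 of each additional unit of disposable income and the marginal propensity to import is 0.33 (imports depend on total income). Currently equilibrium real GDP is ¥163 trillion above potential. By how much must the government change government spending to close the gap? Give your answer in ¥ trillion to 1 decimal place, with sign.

Spending multiplier = 1/(1 − c + m) = 1/(1 − 0.49 + 0.33) = 1/0.84 ≈ 1.19.
Need ΔY = −¥163 trillion, so ΔG = ΔY/k = (−¥163 trillion) × 0.84 ≈ −¥136.9 trillion.
The government should cut government spending by ¥136.9 trillion.

−¥136.9 trillion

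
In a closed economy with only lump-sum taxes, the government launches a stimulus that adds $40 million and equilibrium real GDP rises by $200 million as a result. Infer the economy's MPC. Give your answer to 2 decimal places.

0.80

Implied spending multiplier k = ΔY/ΔG = 200/40 = 5.
Since k = 1/(1 − MPC), MPC = 1 − 1/k = 1 − ΔG/ΔY = 1 − 40/200 = 0.80.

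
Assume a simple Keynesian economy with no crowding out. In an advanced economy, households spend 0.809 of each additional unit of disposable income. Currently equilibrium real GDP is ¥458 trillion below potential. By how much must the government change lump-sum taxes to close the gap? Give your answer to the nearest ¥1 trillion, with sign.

Spending multiplier = 1/(1 − MPC) = 1/(1 − 0.809) = 1/0.191 ≈ 5.236.
Tax multiplier = −c·k = −0.809/0.191 ≈ −4.236. Need ΔY = +¥458 trillion, so ΔT = ΔY/(−c·k) = −(+¥458 trillion) × 0.191 / 0.809 ≈ −¥108 trillion.
The government should cut lump-sum taxes by ¥108 trillion.

−¥108 trillion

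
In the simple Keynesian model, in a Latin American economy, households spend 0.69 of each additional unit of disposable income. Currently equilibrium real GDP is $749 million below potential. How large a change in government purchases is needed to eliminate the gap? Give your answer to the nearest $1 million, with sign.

+$232 million

Spending multiplier = 1/(1 − MPC) = 1/(1 − 0.69) = 1/0.31 ≈ 3.226.
Need ΔY = +$749 million, so ΔG = ΔY/k = (+$749 million) × 0.31 ≈ +$232 million.
The government should increase government purchases by $232 million.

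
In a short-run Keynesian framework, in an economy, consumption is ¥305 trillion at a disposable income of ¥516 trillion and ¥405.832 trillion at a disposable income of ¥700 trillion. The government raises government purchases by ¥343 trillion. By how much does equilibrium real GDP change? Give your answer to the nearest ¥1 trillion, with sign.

MPC = ΔC/ΔYd = (405.832 − 305)/(700 − 516) = 100.832/184 = 0.548.
Government-spending multiplier = 1/(1 − MPC) = 1/(1 − 0.548) = 1/0.452 ≈ 2.212.
ΔY = k × ΔG = (+¥343 trillion) / 0.452 ≈ +¥759 trillion.

+¥759 trillion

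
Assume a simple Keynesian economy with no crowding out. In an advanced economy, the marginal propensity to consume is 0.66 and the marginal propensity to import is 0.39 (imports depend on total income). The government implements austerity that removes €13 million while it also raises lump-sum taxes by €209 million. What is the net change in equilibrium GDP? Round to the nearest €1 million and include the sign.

−€207 million

Expenditure multiplier = 1/(1 − c + m) = 1/(1 − 0.66 + 0.39) = 1/0.73 ≈ 1.37.
ΔG contributes k·ΔG = (−€13 million) / 0.73 ≈ −€17.8 million.
ΔT of +€209 million changes first-round spending by −c·ΔT = −€137.94 million, contributing k·(−c·ΔT) = (−€137.94 million) / 0.73 ≈ −€189 million.
Net ΔY = k(ΔG − c·ΔT) = (−€150.94 million) / 0.73 ≈ −€207 million.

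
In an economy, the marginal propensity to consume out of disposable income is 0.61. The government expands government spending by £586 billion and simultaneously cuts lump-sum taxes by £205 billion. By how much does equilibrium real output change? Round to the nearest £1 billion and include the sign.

+£1,823 billion

Expenditure multiplier = 1/(1 − MPC) = 1/(1 − 0.61) = 1/0.39 ≈ 2.564.
ΔG contributes k·ΔG = (+£586 billion) / 0.39 ≈ +£1,502.6 billion.
ΔT of −£205 billion changes first-round spending by −c·ΔT = +£125.05 billion, contributing k·(−c·ΔT) = (+£125.05 billion) / 0.39 ≈ +£320.6 billion.
Net ΔY = k(ΔG − c·ΔT) = (+£711.05 billion) / 0.39 ≈ +£1,823 billion.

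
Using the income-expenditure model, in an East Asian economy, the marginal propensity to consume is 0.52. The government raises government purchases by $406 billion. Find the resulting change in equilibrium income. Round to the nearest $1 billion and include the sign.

Government-spending multiplier = 1/(1 − MPC) = 1/(1 − 0.52) = 1/0.48 ≈ 2.083.
ΔY = k × ΔG = (+$406 billion) / 0.48 ≈ +$846 billion.

+$846 billion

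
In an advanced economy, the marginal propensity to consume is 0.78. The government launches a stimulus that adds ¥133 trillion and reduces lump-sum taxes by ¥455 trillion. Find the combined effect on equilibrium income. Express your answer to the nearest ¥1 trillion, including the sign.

Expenditure multiplier = 1/(1 − MPC) = 1/(1 − 0.78) = 1/0.22 ≈ 4.545.
ΔG contributes k·ΔG = (+¥133 trillion) / 0.22 ≈ +¥604.5 trillion.
ΔT of −¥455 trillion changes first-round spending by −c·ΔT = +¥354.9 trillion, contributing k·(−c·ΔT) = (+¥354.9 trillion) / 0.22 ≈ +¥1,613.2 trillion.
Net ΔY = k(ΔG − c·ΔT) = (+¥487.9 trillion) / 0.22 ≈ +¥2,218 trillion.

+¥2,218 trillion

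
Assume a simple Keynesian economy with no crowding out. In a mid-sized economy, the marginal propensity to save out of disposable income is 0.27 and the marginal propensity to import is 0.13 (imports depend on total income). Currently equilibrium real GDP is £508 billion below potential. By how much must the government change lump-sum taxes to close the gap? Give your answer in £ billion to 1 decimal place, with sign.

MPC = 1 − MPS = 1 − 0.27 = 0.73.
Spending multiplier = 1/(1 − c + m) = 1/(1 − 0.73 + 0.13) = 1/0.4 = 2.5.
Tax multiplier = −c·k = −0.73/0.4 = −1.825. Need ΔY = +£508 billion, so ΔT = ΔY/(−c·k) = −(+£508 billion) × 0.4 / 0.73 ≈ −£278.4 billion.
The government should cut lump-sum taxes by £278.4 billion.

−£278.4 billion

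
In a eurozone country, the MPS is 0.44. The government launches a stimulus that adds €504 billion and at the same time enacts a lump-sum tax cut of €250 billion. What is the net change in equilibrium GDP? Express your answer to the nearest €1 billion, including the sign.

MPC = 1 − MPS = 1 − 0.44 = 0.56.
Expenditure multiplier = 1/(1 − MPC) = 1/(1 − 0.56) = 1/0.44 ≈ 2.273.
ΔG contributes k·ΔG = (+€504 billion) / 0.44 ≈ +€1,145.5 billion.
ΔT of −€250 billion changes first-round spending by −c·ΔT = +€140 billion, contributing k·(−c·ΔT) = (+€140 billion) / 0.44 ≈ +€318.2 billion.
Net ΔY = k(ΔG − c·ΔT) = (+€644 billion) / 0.44 ≈ +€1,464 billion.

+€1,464 billion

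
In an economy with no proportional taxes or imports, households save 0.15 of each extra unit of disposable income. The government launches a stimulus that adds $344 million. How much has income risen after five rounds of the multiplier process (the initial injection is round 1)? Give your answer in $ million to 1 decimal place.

MPC = 1 − MPS = 1 − 0.15 = 0.85.
Round 1 adds ΔG = $344 million; each later round is MPC = 0.85 times the previous.
After 5 rounds: 344 + 292.4 + 248.54 + 211.259 + 179.57015 = ΔG·(1 − c^5)/(1 − c) = 344 × (1 − 0.4437053125)/0.15 ≈ $1,275.8 million.

$1,275.8 million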